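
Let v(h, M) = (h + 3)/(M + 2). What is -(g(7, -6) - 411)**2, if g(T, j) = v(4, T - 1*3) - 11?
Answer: -6375625/36 ≈ -1.7710e+5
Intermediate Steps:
v(h, M) = (3 + h)/(2 + M)
g(T, j) = -11 + 7/(-1 + T) (g(T, j) = (3 + 4)/(2 + (T - 1*3)) - 11 = 7/(2 + (T - 3)) - 11 = 7/(2 + (-3 + T)) - 11 = 7/(-1 + T) - 11 = -11 + 7/(-1 + T))
-(g(7, -6) - 411)**2 = -((18 - 11*7)/(-1 + 7) - 411)**2 = -((18 - 77)/6 - 411)**2 = -((1/6)*(-59) - 411)**2 = -(-59/6 - 411)**2 = -(-2525/6)**2 = -1*6375625/36 = -6375625/36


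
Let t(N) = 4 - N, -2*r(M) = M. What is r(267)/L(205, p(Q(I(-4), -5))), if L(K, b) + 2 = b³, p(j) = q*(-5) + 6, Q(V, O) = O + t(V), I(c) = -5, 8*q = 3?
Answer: -68352/34913 ≈ -1.9578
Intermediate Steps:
q = 3/8 (q = (⅛)*3 = 3/8 ≈ 0.37500)
r(M) = -M/2
Q(V, O) = 4 + O - V (Q(V, O) = O + (4 - V) = 4 + O - V)
p(j) = 33/8 (p(j) = (3/8)*(-5) + 6 = -15/8 + 6 = 33/8)
L(K, b) = -2 + b³
r(267)/L(205, p(Q(I(-4), -5))) = (-½*267)/(-2 + (33/8)³) = -267/(2*(-2 + 35937/512)) = -267/(2*34913/512) = -267/2*512/34913 = -68352/34913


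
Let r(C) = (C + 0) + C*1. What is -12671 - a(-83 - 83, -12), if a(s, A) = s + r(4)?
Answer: -12513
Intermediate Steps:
r(C) = 2*C (r(C) = C + C = 2*C)
a(s, A) = 8 + s (a(s, A) = s + 2*4 = s + 8 = 8 + s)
-12671 - a(-83 - 83, -12) = -12671 - (8 + (-83 - 83)) = -12671 - (8 - 166) = -12671 - 1*(-158) = -12671 + 158 = -12513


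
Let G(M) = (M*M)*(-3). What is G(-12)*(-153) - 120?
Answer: 65976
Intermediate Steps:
G(M) = -3*M² (G(M) = M²*(-3) = -3*M²)
G(-12)*(-153) - 120 = -3*(-12)²*(-153) - 120 = -3*144*(-153) - 120 = -432*(-153) - 120 = 66096 - 120 = 65976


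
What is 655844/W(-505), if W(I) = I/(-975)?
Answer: 127889580/101 ≈ 1.2662e+6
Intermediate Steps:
W(I) = -I/975 (W(I) = I*(-1/975) = -I/975)
655844/W(-505) = 655844/((-1/975*(-505))) = 655844/(101/195) = 655844*(195/101) = 127889580/101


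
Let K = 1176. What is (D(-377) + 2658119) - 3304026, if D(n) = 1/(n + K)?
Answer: -516079692/799 ≈ -6.4591e+5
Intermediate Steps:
D(n) = 1/(1176 + n) (D(n) = 1/(n + 1176) = 1/(1176 + n))
(D(-377) + 2658119) - 3304026 = (1/(1176 - 377) + 2658119) - 3304026 = (1/799 + 2658119) - 3304026 = 2123837082/799 - 3304026 = -516079692/799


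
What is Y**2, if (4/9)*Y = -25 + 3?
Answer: 9801/4 ≈ 2450.3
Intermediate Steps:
Y = -99/2 (Y = 9*(-25 + 3)/4 = (9/4)*(-22) = -99/2 ≈ -49.500)
Y**2 = (-99/2)**2 = 9801/4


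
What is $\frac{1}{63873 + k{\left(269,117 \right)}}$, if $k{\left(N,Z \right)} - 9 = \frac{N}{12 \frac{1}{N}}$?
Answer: $\frac{12}{838945} \approx 1.4304 \cdot 10^{-5}$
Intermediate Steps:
$k{\left(N,Z \right)} = 9 + \frac{N^{2}}{12}$ ($k{\left(N,Z \right)} = 9 + \frac{N}{12 \frac{1}{N}} = 9 + N \frac{N}{12} = 9 + \frac{N^{2}}{12}$)
$\frac{1}{63873 + k{\left(269,117 \right)}} = \frac{1}{63873 + \left(9 + \frac{269^{2}}{12}\right)} = \frac{1}{63873 + \left(9 + \frac{1}{12} \cdot 72361\right)} = \frac{1}{63873 + \left(9 + \frac{72361}{12}\right)} = \frac{1}{63873 + \frac{72469}{12}} = \frac{1}{\frac{838945}{12}} = \frac{12}{838945}$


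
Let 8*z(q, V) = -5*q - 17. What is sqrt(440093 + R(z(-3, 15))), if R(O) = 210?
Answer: sqrt(440303) ≈ 663.55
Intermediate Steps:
z(q, V) = -17/8 - 5*q/8 (z(q, V) = (-5*q - 17)/8 = (-17 - 5*q)/8 = -17/8 - 5*q/8)
sqrt(440093 + R(z(-3, 15))) = sqrt(440093 + 210) = sqrt(440303)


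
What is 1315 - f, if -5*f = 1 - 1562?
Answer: 5014/5 ≈ 1002.8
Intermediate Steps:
f = 1561/5 (f = -(1 - 1562)/5 = -⅕*(-1561) = 1561/5 ≈ 312.20)
1315 - f = 1315 - 1*1561/5 = 1315 - 1561/5 = 5014/5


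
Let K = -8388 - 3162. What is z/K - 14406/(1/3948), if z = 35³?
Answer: -3753742853/66 ≈ -5.6875e+7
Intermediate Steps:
z = 42875
K = -11550
z/K - 14406/(1/3948) = 42875/(-11550) - 14406/(1/3948) = 42875*(-1/11550) - 14406/1/3948 = -245/66 - 14406*3948 = -245/66 - 56874888 = -3753742853/66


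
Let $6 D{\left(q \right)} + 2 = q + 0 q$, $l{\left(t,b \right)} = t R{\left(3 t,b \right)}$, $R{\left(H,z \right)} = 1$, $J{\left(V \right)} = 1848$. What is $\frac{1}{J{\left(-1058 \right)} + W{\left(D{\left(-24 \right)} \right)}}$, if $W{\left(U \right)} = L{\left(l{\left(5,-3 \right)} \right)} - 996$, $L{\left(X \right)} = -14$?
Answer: $\frac{1}{838} \approx 0.0011933$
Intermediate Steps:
$l{\left(t,b \right)} = t$ ($l{\left(t,b \right)} = t 1 = t$)
$D{\left(q \right)} = - \frac{1}{3} + \frac{q}{6}$ ($D{\left(q \right)} = - \frac{1}{3} + \frac{q + 0 q}{6} = - \frac{1}{3} + \frac{q + 0}{6} = - \frac{1}{3} + \frac{q}{6}$)
$W{\left(U \right)} = -1010$ ($W{\left(U \right)} = -14 - 996 = -1010$)
$\frac{1}{J{\left(-1058 \right)} + W{\left(D{\left(-24 \right)} \right)}} = \frac{1}{1848 - 1010} = \frac{1}{838}$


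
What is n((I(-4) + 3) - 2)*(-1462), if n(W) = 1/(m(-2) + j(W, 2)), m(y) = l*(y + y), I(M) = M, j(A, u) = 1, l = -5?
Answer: -1462/21 ≈ -69.619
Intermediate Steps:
m(y) = -10*y (m(y) = -5*(y + y) = -10*y)
n(W) = 1/21 (n(W) = 1/(-10*(-2) + 1) = 1/(20 + 1) = 1/21)
n((I(-4) + 3) - 2)*(-1462) = (1/21)*(-1462) = -1462/21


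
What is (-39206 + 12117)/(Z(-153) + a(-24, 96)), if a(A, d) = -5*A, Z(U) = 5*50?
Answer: -27089/370 ≈ -73.214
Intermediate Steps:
Z(U) = 250
(-39206 + 12117)/(Z(-153) + a(-24, 96)) = (-39206 + 12117)/(250 - 5*(-24)) = -27089/(250 + 120) = -27089/370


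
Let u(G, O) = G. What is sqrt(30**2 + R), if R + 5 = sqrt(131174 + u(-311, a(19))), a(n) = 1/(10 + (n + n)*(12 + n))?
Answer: sqrt(895 + sqrt(130863)) ≈ 35.451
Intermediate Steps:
a(n) = 1/(10 + 2*n*(12 + n)) (a(n) = 1/(10 + (2*n)*(12 + n)) = 1/(10 + 2*n*(12 + n)))
R = -5 + sqrt(130863) (R = -5 + sqrt(131174 - 311) = -5 + sqrt(130863) ≈ 356.75)
sqrt(30**2 + R) = sqrt(30**2 + (-5 + sqrt(130863))) = sqrt(900 + (-5 + sqrt(130863))) = sqrt(895 + sqrt(130863))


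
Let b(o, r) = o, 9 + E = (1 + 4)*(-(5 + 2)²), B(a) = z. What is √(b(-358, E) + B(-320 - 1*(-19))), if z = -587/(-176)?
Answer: I*√686631/44 ≈ 18.833*I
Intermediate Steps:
z = 587/176 (z = -587*(-1/176) = 587/176 ≈ 3.3352)
B(a) = 587/176
E = -254 (E = -9 + (1 + 4)*(-(5 + 2)²) = -9 + 5*(-1*7²) = -9 + 5*(-1*49) = -9 + 5*(-49) = -9 - 245 = -254)
√(b(-358, E) + B(-320 - 1*(-19))) = √(-358 + 587/176) = √(-62421/176) = I*√686631/44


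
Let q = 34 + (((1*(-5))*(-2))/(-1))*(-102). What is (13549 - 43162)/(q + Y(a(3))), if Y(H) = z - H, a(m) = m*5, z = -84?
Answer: -29613/955 ≈ -31.008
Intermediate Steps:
a(m) = 5*m
Y(H) = -84 - H
q = 1054 (q = 34 + (-5*(-2)*(-1))*(-102) = 34 + (10*(-1))*(-102) = 34 - 10*(-102) = 34 + 1020 = 1054)
(13549 - 43162)/(q + Y(a(3))) = (13549 - 43162)/(1054 + (-84 - 5*3)) = -29613/(1054 + (-84 - 1*15)) = -29613/(1054 + (-84 - 15)) = -29613/(1054 - 99) = -29613/955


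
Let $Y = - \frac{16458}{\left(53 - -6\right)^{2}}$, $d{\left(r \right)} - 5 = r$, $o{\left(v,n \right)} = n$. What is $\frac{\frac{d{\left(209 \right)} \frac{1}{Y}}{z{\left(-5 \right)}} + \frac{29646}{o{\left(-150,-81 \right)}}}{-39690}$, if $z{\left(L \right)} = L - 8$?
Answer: $\frac{7756223}{849183426} \approx 0.0091337$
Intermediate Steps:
$z{\left(L \right)} = -8 + L$
$d{\left(r \right)} = 5 + r$
$Y = - \frac{16458}{3481}$ ($Y = - \frac{16458}{\left(53 + \left(-5 + 11\right)\right)^{2}} = - \frac{16458}{\left(53 + 6\right)^{2}} = - \frac{16458}{59^{2}} = - \frac{16458}{3481} \approx -4.728$)
$\frac{\frac{d{\left(209 \right)} \frac{1}{Y}}{z{\left(-5 \right)}} + \frac{29646}{o{\left(-150,-81 \right)}}}{-39690} = \frac{\frac{\left(5 + 209\right) \frac{1}{- \frac{16458}{3481}}}{-8 - 5} + \frac{29646}{-81}}{-39690} = \left(\frac{214 \left(- \frac{3481}{16458}\right)}{-13} + 29646 \left(- \frac{1}{81}\right)\right) \left(- \frac{1}{39690}\right) = \left(\left(- \frac{372467}{8229}\right) \left(- \frac{1}{13}\right) - 366\right) \left(- \frac{1}{39690}\right) = \left(\frac{372467}{106977} - 366\right) \left(- \frac{1}{39690}\right) = \left(- \frac{38781115}{106977}\right) \left(- \frac{1}{39690}\right) = \frac{7756223}{849183426}$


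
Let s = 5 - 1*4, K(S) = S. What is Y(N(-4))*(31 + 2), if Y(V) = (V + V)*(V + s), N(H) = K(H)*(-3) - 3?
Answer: 5940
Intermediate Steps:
N(H) = -3 - 3*H (N(H) = H*(-3) - 3 = -3*H - 3 = -3 - 3*H)
s = 1 (s = 5 - 4 = 1)
Y(V) = 2*V*(1 + V) (Y(V) = (V + V)*(V + 1) = (2*V)*(1 + V) = 2*V*(1 + V))
Y(N(-4))*(31 + 2) = (2*(-3 - 3*(-4))*(1 + (-3 - 3*(-4))))*(31 + 2) = (2*(-3 + 12)*(1 + (-3 + 12)))*33 = (2*9*(1 + 9))*33 = (2*9*10)*33 = 180*33 = 5940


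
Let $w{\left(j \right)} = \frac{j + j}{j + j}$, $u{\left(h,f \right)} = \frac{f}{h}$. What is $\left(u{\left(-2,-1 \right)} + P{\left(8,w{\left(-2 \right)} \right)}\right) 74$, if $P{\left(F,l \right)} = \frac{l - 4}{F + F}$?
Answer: $\frac{185}{8} \approx 23.125$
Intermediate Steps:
$w{\left(j \right)} = 1$ ($w{\left(j \right)} = \frac{2 j}{2 j} = 2 j \frac{1}{2 j} = 1$)
$P{\left(F,l \right)} = \frac{-4 + l}{2 F}$
$\left(u{\left(-2,-1 \right)} + P{\left(8,w{\left(-2 \right)} \right)}\right) 74 = \left(- \frac{1}{-2} + \frac{-4 + 1}{2 \cdot 8}\right) 74 = \left(\left(-1\right) \left(- \frac{1}{2}\right) + \frac{1}{2} \cdot \frac{1}{8} \left(-3\right)\right) 74 = \left(\frac{1}{2} - \frac{3}{16}\right) 74 = \frac{5}{16} \cdot 74 = \frac{185}{8}$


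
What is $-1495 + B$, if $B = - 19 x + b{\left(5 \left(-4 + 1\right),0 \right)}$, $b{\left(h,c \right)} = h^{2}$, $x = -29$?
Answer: $-719$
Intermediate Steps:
$B = 776$ ($B = \left(-19\right) \left(-29\right) + \left(5 \left(-4 + 1\right)\right)^{2} = 551 + \left(5 \left(-3\right)\right)^{2} = 551 + \left(-15\right)^{2} = 551 + 225 = 776$)
$-1495 + B = -1495 + 776 = -719$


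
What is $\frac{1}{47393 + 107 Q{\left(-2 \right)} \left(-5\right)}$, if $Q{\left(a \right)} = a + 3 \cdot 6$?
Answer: $\frac{1}{38833} \approx 2.5751 \cdot 10^{-5}$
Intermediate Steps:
$Q{\left(a \right)} = 18 + a$ ($Q{\left(a \right)} = a + 18 = 18 + a$)
$\frac{1}{47393 + 107 Q{\left(-2 \right)} \left(-5\right)} = \frac{1}{47393 + 107 \left(18 - 2\right) \left(-5\right)} = \frac{1}{47393 + 107 \cdot 16 \left(-5\right)} = \frac{1}{47393 + 1712 \left(-5\right)} = \frac{1}{47393 - 8560} = \frac{1}{38833}$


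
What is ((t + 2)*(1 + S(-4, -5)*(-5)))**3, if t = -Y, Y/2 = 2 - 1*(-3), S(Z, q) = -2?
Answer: -681472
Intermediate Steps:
Y = 10 (Y = 2*(2 - 1*(-3)) = 2*(2 + 3) = 2*5 = 10)
t = -10 (t = -1*10 = -10)
((t + 2)*(1 + S(-4, -5)*(-5)))**3 = ((-10 + 2)*(1 - 2*(-5)))**3 = (-8*(1 + 10))**3 = (-8*11)**3 = (-88)**3 = -681472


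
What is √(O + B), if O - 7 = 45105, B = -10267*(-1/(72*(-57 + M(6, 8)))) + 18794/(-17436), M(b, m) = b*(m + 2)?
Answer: √123559260555930/52308 ≈ 212.51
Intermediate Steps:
M(b, m) = b*(2 + m)
B = 14579659/313848 (B = -10267*(-1/(72*(-57 + 6*(2 + 8)))) + 18794/(-17436) = -10267*(-1/(72*(-57 + 6*10))) + 18794*(-1/17436) = -10267*(-1/(72*(-57 + 60))) - 9397/8718 = -10267/((-72*3)) - 9397/8718 = -10267/(-216) - 9397/8718 = -10267*(-1/216) - 9397/8718 = 10267/216 - 9397/8718 = 14579659/313848 ≈ 46.455)
O = 45112 (O = 7 + 45105 = 45112)
√(O + B) = √(45112 + 14579659/313848) = √(14172890635/313848) = √123559260555930/52308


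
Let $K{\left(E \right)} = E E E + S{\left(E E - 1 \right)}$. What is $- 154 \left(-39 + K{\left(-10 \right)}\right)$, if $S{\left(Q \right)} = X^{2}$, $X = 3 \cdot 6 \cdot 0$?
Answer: $160006$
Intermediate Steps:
$X = 0$ ($X = 18 \cdot 0 = 0$)
$S{\left(Q \right)} = 0$ ($S{\left(Q \right)} = 0^{2} = 0$)
$K{\left(E \right)} = E^{3}$ ($K{\left(E \right)} = E E E + 0 = E^{2} E + 0 = E^{3} + 0 = E^{3}$)
$- 154 \left(-39 + K{\left(-10 \right)}\right) = - 154 \left(-39 + \left(-10\right)^{3}\right) = - 154 \left(-39 - 1000\right) = \left(-154\right) \left(-1039\right) = 160006$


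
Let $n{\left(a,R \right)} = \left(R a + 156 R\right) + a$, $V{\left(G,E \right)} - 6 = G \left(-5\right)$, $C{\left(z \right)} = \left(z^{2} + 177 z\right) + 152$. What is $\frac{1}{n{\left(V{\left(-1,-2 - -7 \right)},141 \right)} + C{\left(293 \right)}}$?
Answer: $\frac{1}{161420} \approx 6.195 \cdot 10^{-6}$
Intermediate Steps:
$C{\left(z \right)} = 152 + z^{2} + 177 z$
$V{\left(G,E \right)} = 6 - 5 G$ ($V{\left(G,E \right)} = 6 + G \left(-5\right) = 6 - 5 G$)
$n{\left(a,R \right)} = a + 156 R + R a$ ($n{\left(a,R \right)} = \left(156 R + R a\right) + a = a + 156 R + R a$)
$\frac{1}{n{\left(V{\left(-1,-2 - -7 \right)},141 \right)} + C{\left(293 \right)}} = \frac{1}{\left(\left(6 - -5\right) + 156 \cdot 141 + 141 \left(6 - -5\right)\right) + \left(152 + 293^{2} + 177 \cdot 293\right)} = \frac{1}{\left(\left(6 + 5\right) + 21996 + 141 \left(6 + 5\right)\right) + \left(152 + 85849 + 51861\right)} = \frac{1}{\left(11 + 21996 + 141 \cdot 11\right) + 137862} = \frac{1}{\left(11 + 21996 + 1551\right) + 137862} = \frac{1}{23558 + 137862} = \frac{1}{161420}$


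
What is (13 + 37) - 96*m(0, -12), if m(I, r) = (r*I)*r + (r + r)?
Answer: 2354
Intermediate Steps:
m(I, r) = 2*r + I*r² (m(I, r) = (I*r)*r + 2*r = I*r² + 2*r = 2*r + I*r²)
(13 + 37) - 96*m(0, -12) = (13 + 37) - (-1152)*(2 + 0*(-12)) = 50 - (-1152)*(2 + 0) = 50 - (-1152)*2 = 50 - 96*(-24) = 50 + 2304 = 2354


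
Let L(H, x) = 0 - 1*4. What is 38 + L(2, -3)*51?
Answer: -166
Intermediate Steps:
L(H, x) = -4 (L(H, x) = 0 - 4 = -4)
38 + L(2, -3)*51 = 38 - 4*51 = 38 - 204 = -166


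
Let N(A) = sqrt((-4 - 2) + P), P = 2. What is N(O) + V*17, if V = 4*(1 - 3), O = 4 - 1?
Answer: -136 + 2*I ≈ -136.0 + 2.0*I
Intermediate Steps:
O = 3
N(A) = 2*I (N(A) = sqrt((-4 - 2) + 2) = sqrt(-6 + 2) = sqrt(-4) = 2*I)
V = -8 (V = 4*(-2) = -8)
N(O) + V*17 = 2*I - 8*17 = 2*I - 136 = -136 + 2*I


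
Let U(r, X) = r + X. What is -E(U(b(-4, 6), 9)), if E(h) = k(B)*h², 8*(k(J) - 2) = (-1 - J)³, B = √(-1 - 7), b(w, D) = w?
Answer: -975/8 - 125*I*√2/4 ≈ -121.88 - 44.194*I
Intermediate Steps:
B = 2*I*√2 (B = √(-8) = 2*I*√2 ≈ 2.8284*I)
U(r, X) = X + r
k(J) = 2 + (-1 - J)³/8
E(h) = h²*(2 - (1 + 2*I*√2)³/8) (E(h) = (2 - (1 + 2*I*√2)³/8)*h² = h²*(2 - (1 + 2*I*√2)³/8))
-E(U(b(-4, 6), 9)) = -(9 - 4)²*(39 + 10*I*√2)/8 = -5²*(39 + 10*I*√2)/8 = -25*(39 + 10*I*√2)/8 = -(975/8 + 125*I*√2/4) = -975/8 - 125*I*√2/4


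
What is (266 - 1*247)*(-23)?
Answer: -437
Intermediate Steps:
(266 - 1*247)*(-23) = (266 - 247)*(-23) = 19*(-23) = -437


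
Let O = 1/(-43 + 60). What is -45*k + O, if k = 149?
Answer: -113984/17 ≈ -6704.9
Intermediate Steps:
O = 1/17 ≈ 0.058824
-45*k + O = -45*149 + 1/17 = -6705 + 1/17 = -113984/17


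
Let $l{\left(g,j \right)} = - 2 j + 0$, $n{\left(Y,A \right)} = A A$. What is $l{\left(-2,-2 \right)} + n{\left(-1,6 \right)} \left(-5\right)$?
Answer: $-176$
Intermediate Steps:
$n{\left(Y,A \right)} = A^{2}$
$l{\left(g,j \right)} = - 2 j$
$l{\left(-2,-2 \right)} + n{\left(-1,6 \right)} \left(-5\right) = \left(-2\right) \left(-2\right) + 6^{2} \left(-5\right) = 4 + 36 \left(-5\right) = 4 - 180 = -176$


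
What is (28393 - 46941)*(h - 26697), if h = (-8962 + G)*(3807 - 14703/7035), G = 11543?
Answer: -425980864526612/2345 ≈ -1.8166e+11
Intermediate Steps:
h = 23029008634/2345 (h = (-8962 + 11543)*(3807 - 14703/7035) = 2581*(3807 - 14703*1/7035) = 2581*(3807 - 4901/2345) = 2581*(8922514/2345) = 23029008634/2345 ≈ 9.8205e+6)
(28393 - 46941)*(h - 26697) = (28393 - 46941)*(23029008634/2345 - 26697) = -18548*22966404169/2345 = -425980864526612/2345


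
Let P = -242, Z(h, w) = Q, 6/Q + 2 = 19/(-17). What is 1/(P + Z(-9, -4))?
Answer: -53/12928 ≈ -0.0040996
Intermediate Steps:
Q = -102/53 (Q = 6/(-2 + 19/(-17)) = 6/(-2 + 19*(-1/17)) = 6/(-2 - 19/17) = 6/(-53/17) = 6*(-17/53) = -102/53 ≈ -1.9245)
Z(h, w) = -102/53
1/(P + Z(-9, -4)) = 1/(-242 - 102/53) = 1/(-12928/53) = -53/12928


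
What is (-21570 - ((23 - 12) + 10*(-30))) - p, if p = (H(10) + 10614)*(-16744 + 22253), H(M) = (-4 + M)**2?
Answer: -58692131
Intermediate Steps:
p = 58670850 (p = ((-4 + 10)**2 + 10614)*(-16744 + 22253) = (6**2 + 10614)*5509 = (36 + 10614)*5509 = 10650*5509 = 58670850)
(-21570 - ((23 - 12) + 10*(-30))) - p = (-21570 - ((23 - 12) + 10*(-30))) - 1*58670850 = (-21570 - (11 - 300)) - 58670850 = (-21570 - 1*(-289)) - 58670850 = (-21570 + 289) - 58670850 = -21281 - 58670850 = -58692131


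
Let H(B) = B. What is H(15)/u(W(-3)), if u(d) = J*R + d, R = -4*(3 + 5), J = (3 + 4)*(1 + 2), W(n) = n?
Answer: -1/45 ≈ -0.022222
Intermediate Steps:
J = 21 (J = 7*3 = 21)
R = -32 (R = -4*8 = -32)
u(d) = -672 + d (u(d) = 21*(-32) + d = -672 + d)
H(15)/u(W(-3)) = 15/(-672 - 3) = 15/(-675) = 15*(-1/675) = -1/45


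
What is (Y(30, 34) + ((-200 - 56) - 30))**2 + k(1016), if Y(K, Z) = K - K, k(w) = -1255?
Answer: 80541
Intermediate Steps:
Y(K, Z) = 0
(Y(30, 34) + ((-200 - 56) - 30))**2 + k(1016) = (0 + ((-200 - 56) - 30))**2 - 1255 = (0 + (-256 - 30))**2 - 1255 = (0 - 286)**2 - 1255 = (-286)**2 - 1255 = 81796 - 1255 = 80541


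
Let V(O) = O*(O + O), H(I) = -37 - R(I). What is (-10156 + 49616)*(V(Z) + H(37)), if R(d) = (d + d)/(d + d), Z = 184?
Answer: 2670416040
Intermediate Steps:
R(d) = 1 (R(d) = (2*d)/((2*d)) = (2*d)*(1/(2*d)) = 1)
H(I) = -38 (H(I) = -37 - 1*1 = -37 - 1 = -38)
V(O) = 2*O**2 (V(O) = O*(2*O) = 2*O**2)
(-10156 + 49616)*(V(Z) + H(37)) = (-10156 + 49616)*(2*184**2 - 38) = 39460*(2*33856 - 38) = 39460*(67712 - 38) = 39460*67674 = 2670416040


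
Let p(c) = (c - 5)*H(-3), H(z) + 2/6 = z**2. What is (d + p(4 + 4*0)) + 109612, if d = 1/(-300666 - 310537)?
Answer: 200969658427/1833609 ≈ 1.0960e+5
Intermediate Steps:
H(z) = -1/3 + z**2
p(c) = -130/3 + 26*c/3 (p(c) = (c - 5)*(-1/3 + (-3)**2) = (-5 + c)*(-1/3 + 9) = (-5 + c)*(26/3) = -130/3 + 26*c/3)
d = -1/611203 (d = 1/(-611203) = -1/611203 ≈ -1.6361e-6)
(d + p(4 + 4*0)) + 109612 = (-1/611203 + (-130/3 + 26*(4 + 4*0)/3)) + 109612 = (-1/611203 + (-130/3 + 26*(4 + 0)/3)) + 109612 = (-1/611203 + (-130/3 + (26/3)*4)) + 109612 = (-1/611203 + (-130/3 + 104/3)) + 109612 = (-1/611203 - 26/3) + 109612 = -15891281/1833609 + 109612 = 200969658427/1833609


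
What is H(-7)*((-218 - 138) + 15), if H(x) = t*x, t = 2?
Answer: 4774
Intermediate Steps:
H(x) = 2*x
H(-7)*((-218 - 138) + 15) = (2*(-7))*((-218 - 138) + 15) = -14*(-356 + 15) = -14*(-341) = 4774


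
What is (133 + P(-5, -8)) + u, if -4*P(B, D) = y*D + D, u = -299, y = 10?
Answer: -144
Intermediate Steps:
P(B, D) = -11*D/4 (P(B, D) = -(10*D + D)/4 = -11*D/4)
(133 + P(-5, -8)) + u = (133 - 11/4*(-8)) - 299 = (133 + 22) - 299 = 155 - 299 = -144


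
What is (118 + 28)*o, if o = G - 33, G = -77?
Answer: -16060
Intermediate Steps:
o = -110 (o = -77 - 33 = -110)
(118 + 28)*o = (118 + 28)*(-110) = 146*(-110) = -16060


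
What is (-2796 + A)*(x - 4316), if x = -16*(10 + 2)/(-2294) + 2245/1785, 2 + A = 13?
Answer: 4920432417865/409479 ≈ 1.2016e+7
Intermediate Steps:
A = 11 (A = -2 + 13 = 11)
x = 549275/409479 (x = -16*12*(-1/2294) + 2245*(1/1785) = -192*(-1/2294) + 449/357 = 96/1147 + 449/357 = 549275/409479 ≈ 1.3414)
(-2796 + A)*(x - 4316) = (-2796 + 11)*(549275/409479 - 4316) = -2785*(-1766762089/409479) = 4920432417865/409479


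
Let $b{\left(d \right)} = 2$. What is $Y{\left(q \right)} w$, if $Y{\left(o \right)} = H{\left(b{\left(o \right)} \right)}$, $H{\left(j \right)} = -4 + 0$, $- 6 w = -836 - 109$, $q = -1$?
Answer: $-630$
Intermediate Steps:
$w = \frac{315}{2}$ ($w = - \frac{-836 - 109}{6} = \left(- \frac{1}{6}\right) \left(-945\right) = \frac{315}{2} \approx 157.5$)
$H{\left(j \right)} = -4$
$Y{\left(o \right)} = -4$
$Y{\left(q \right)} w = \left(-4\right) \frac{315}{2} = -630$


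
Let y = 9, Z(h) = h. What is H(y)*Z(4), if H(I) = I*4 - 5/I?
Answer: 1276/9 ≈ 141.78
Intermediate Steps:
H(I) = -5/I + 4*I (H(I) = 4*I - 5/I = -5/I + 4*I)
H(y)*Z(4) = (-5/9 + 4*9)*4 = (-5*⅑ + 36)*4 = (-5/9 + 36)*4 = (319/9)*4 = 1276/9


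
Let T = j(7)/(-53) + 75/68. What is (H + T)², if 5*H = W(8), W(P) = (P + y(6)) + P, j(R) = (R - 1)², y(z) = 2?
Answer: 5257265049/324720400 ≈ 16.190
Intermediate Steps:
j(R) = (-1 + R)²
W(P) = 2 + 2*P (W(P) = (P + 2) + P = (2 + P) + P = 2 + 2*P)
H = 18/5 (H = (2 + 2*8)/5 = (2 + 16)/5 = (⅕)*18 = 18/5 ≈ 3.6000)
T = 1527/3604 (T = (-1 + 7)²/(-53) + 75/68 = 6²*(-1/53) + 75*(1/68) = 36*(-1/53) + 75/68 = -36/53 + 75/68 = 1527/3604 ≈ 0.42370)
(H + T)² = (18/5 + 1527/3604)² = (72507/18020)² = 5257265049/324720400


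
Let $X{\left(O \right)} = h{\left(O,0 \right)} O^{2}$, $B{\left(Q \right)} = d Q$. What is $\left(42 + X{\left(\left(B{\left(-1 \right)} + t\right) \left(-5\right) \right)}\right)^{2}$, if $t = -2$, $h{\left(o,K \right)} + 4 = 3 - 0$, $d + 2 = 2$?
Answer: $3364$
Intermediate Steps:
$d = 0$ ($d = -2 + 2 = 0$)
$B{\left(Q \right)} = 0$ ($B{\left(Q \right)} = 0 Q = 0$)
$h{\left(o,K \right)} = -1$ ($h{\left(o,K \right)} = -4 + \left(3 - 0\right) = -4 + \left(3 + 0\right) = -4 + 3 = -1$)
$X{\left(O \right)} = - O^{2}$
$\left(42 + X{\left(\left(B{\left(-1 \right)} + t\right) \left(-5\right) \right)}\right)^{2} = \left(42 - \left(\left(0 - 2\right) \left(-5\right)\right)^{2}\right)^{2} = \left(42 - \left(\left(-2\right) \left(-5\right)\right)^{2}\right)^{2} = \left(42 - 10^{2}\right)^{2} = \left(42 - 100\right)^{2} = \left(-58\right)^{2} = 3364$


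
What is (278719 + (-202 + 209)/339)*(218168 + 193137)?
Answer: 38862460581140/339 ≈ 1.1464e+11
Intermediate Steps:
(278719 + (-202 + 209)/339)*(218168 + 193137) = (278719 + 7*(1/339))*411305 = (278719 + 7/339)*411305 = (94485748/339)*411305 = 38862460581140/339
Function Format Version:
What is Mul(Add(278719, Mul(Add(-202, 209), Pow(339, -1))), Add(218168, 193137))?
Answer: Rational(38862460581140, 339) ≈ 1.1464e+11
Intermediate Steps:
Mul(Add(278719, Mul(Add(-202, 209), Pow(339, -1))), Add(218168, 193137)) = Mul(Add(278719, Mul(7, Rational(1, 339))), 411305) = Mul(Add(278719, Rational(7, 339)), 411305) = Mul(Rational(94485748, 339), 411305) = Rational(38862460581140, 339)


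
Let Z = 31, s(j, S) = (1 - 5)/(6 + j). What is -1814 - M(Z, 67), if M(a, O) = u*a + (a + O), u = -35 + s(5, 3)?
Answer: -8973/11 ≈ -815.73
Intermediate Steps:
s(j, S) = -4/(6 + j)
u = -389/11 (u = -35 - 4/(6 + 5) = -35 - 4/11 = -389/11 ≈ -35.364)
M(a, O) = O - 378*a/11 (M(a, O) = -389*a/11 + (a + O) = -389*a/11 + (O + a) = O - 378*a/11)
-1814 - M(Z, 67) = -1814 - (67 - 378/11*31) = -1814 - (67 - 11718/11) = -1814 - 1*(-10981/11) = -1814 + 10981/11 = -8973/11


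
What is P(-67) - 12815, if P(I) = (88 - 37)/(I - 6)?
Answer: -935546/73 ≈ -12816.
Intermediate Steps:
P(I) = 51/(-6 + I)
P(-67) - 12815 = 51/(-6 - 67) - 12815 = 51/(-73) - 12815 = 51*(-1/73) - 12815 = -51/73 - 12815 = -935546/73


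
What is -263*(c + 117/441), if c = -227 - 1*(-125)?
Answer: 1311055/49 ≈ 26756.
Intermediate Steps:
c = -102 (c = -227 + 125 = -102)
-263*(c + 117/441) = -263*(-102 + 117/441) = -263*(-102 + 117*(1/441)) = -263*(-102 + 13/49) = -263*(-4985/49) = 1311055/49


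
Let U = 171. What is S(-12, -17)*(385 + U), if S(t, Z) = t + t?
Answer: -13344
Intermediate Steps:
S(t, Z) = 2*t
S(-12, -17)*(385 + U) = (2*(-12))*(385 + 171) = -24*556 = -13344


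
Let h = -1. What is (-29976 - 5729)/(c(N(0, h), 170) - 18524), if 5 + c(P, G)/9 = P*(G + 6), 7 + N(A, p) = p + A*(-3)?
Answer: 35705/31241 ≈ 1.1429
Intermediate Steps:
N(A, p) = -7 + p - 3*A (N(A, p) = -7 + (p + A*(-3)) = -7 + (p - 3*A) = -7 + p - 3*A)
c(P, G) = -45 + 9*P*(6 + G) (c(P, G) = -45 + 9*(P*(G + 6)) = -45 + 9*(P*(6 + G)) = -45 + 9*P*(6 + G))
(-29976 - 5729)/(c(N(0, h), 170) - 18524) = (-29976 - 5729)/((-45 + 54*(-7 - 1 - 3*0) + 9*170*(-7 - 1 - 3*0)) - 18524) = -35705/((-45 + 54*(-7 - 1 + 0) + 9*170*(-7 - 1 + 0)) - 18524) = -35705/((-45 + 54*(-8) + 9*170*(-8)) - 18524) = -35705/((-45 - 432 - 12240) - 18524) = -35705/(-12717 - 18524) = -35705/(-31241) = -35705*(-1/31241) = 35705/31241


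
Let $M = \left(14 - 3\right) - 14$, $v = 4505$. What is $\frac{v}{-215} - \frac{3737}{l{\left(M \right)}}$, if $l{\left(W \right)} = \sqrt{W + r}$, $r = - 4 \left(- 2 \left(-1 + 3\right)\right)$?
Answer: $- \frac{901}{43} - \frac{3737 \sqrt{13}}{13} \approx -1057.4$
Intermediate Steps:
$M = -3$ ($M = 11 - 14 = -3$)
$r = 16$ ($r = - 4 \left(\left(-2\right) 2\right) = \left(-4\right) \left(-4\right) = 16$)
$l{\left(W \right)} = \sqrt{16 + W}$ ($l{\left(W \right)} = \sqrt{W + 16} = \sqrt{16 + W}$)
$\frac{v}{-215} - \frac{3737}{l{\left(M \right)}} = \frac{4505}{-215} - \frac{3737}{\sqrt{16 - 3}} = 4505 \left(- \frac{1}{215}\right) - \frac{3737}{\sqrt{13}} = - \frac{901}{43} - 3737 \frac{\sqrt{13}}{13} = - \frac{901}{43} - \frac{3737 \sqrt{13}}{13}$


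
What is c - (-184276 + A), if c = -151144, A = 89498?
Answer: -56366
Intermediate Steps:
c - (-184276 + A) = -151144 - (-184276 + 89498) = -151144 - 1*(-94778) = -151144 + 94778 = -56366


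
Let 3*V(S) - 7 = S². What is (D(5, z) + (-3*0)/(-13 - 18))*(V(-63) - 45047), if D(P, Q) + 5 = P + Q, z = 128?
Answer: -16789120/3 ≈ -5.5964e+6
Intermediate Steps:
V(S) = 7/3 + S²/3
D(P, Q) = -5 + P + Q (D(P, Q) = -5 + (P + Q) = -5 + P + Q)
(D(5, z) + (-3*0)/(-13 - 18))*(V(-63) - 45047) = ((-5 + 5 + 128) + (-3*0)/(-13 - 18))*((7/3 + (⅓)*(-63)²) - 45047) = (128 + 0/(-31))*((7/3 + (⅓)*3969) - 45047) = (128 + 0*(-1/31))*((7/3 + 1323) - 45047) = (128 + 0)*(3976/3 - 45047) = 128*(-131165/3) = -16789120/3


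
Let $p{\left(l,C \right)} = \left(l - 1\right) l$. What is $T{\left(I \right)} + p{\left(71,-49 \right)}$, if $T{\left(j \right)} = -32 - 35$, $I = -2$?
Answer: $4903$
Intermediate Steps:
$p{\left(l,C \right)} = l \left(-1 + l\right)$ ($p{\left(l,C \right)} = \left(-1 + l\right) l = l \left(-1 + l\right)$)
$T{\left(j \right)} = -67$
$T{\left(I \right)} + p{\left(71,-49 \right)} = -67 + 71 \left(-1 + 71\right) = -67 + 71 \cdot 70 = -67 + 4970 = 4903$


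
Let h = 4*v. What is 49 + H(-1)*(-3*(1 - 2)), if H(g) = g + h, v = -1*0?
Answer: 46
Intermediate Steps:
v = 0
h = 0 (h = 4*0 = 0)
H(g) = g (H(g) = g + 0 = g)
49 + H(-1)*(-3*(1 - 2)) = 49 - (-3)*(1 - 2) = 49 - (-3)*(-1) = 49 - 1*3 = 49 - 3 = 46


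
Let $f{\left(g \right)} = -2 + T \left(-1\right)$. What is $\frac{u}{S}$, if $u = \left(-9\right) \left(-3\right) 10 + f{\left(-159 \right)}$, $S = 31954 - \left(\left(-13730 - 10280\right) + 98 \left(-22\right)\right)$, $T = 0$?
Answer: $\frac{67}{14530} \approx 0.0046111$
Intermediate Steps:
$f{\left(g \right)} = -2$ ($f{\left(g \right)} = -2 + 0 \left(-1\right) = -2 + 0 = -2$)
$S = 58120$ ($S = 31954 - \left(-24010 - 2156\right) = 31954 - -26166 = 31954 + 26166 = 58120$)
$u = 268$ ($u = \left(-9\right) \left(-3\right) 10 - 2 = 27 \cdot 10 - 2 = 270 - 2 = 268$)
$\frac{u}{S} = \frac{268}{58120} = 268 \cdot \frac{1}{58120} = \frac{67}{14530}$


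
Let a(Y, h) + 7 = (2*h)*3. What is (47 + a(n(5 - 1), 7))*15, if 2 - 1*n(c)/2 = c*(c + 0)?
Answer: 1230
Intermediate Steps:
n(c) = 4 - 2*c**2 (n(c) = 4 - 2*c*(c + 0) = 4 - 2*c*c = 4 - 2*c**2)
a(Y, h) = -7 + 6*h (a(Y, h) = -7 + (2*h)*3 = -7 + 6*h)
(47 + a(n(5 - 1), 7))*15 = (47 + (-7 + 6*7))*15 = (47 + (-7 + 42))*15 = (47 + 35)*15 = 82*15 = 1230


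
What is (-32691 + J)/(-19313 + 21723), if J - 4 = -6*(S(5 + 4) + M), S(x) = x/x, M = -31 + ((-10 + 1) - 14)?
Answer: -32369/2410 ≈ -13.431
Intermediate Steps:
M = -54 (M = -31 + (-9 - 14) = -31 - 23 = -54)
S(x) = 1
J = 322 (J = 4 - 6*(1 - 54) = 4 - 6*(-53) = 4 + 318 = 322)
(-32691 + J)/(-19313 + 21723) = (-32691 + 322)/(-19313 + 21723) = -32369/2410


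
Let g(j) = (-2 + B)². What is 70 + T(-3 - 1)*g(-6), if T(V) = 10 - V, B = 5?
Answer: 196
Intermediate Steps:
g(j) = 9 (g(j) = (-2 + 5)² = 3² = 9)
70 + T(-3 - 1)*g(-6) = 70 + (10 - (-3 - 1))*9 = 70 + (10 - 1*(-4))*9 = 70 + (10 + 4)*9 = 70 + 14*9 = 70 + 126 = 196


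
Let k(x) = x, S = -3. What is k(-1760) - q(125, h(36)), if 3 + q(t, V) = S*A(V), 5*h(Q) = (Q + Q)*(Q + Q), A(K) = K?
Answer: 6767/5 ≈ 1353.4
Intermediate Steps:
h(Q) = 4*Q**2/5 (h(Q) = ((Q + Q)*(Q + Q))/5 = ((2*Q)*(2*Q))/5 = (4*Q**2)/5 = 4*Q**2/5)
q(t, V) = -3 - 3*V
k(-1760) - q(125, h(36)) = -1760 - (-3 - 12*36**2/5) = -1760 - (-3 - 12*1296/5) = -1760 - (-3 - 3*5184/5) = -1760 - (-3 - 15552/5) = -1760 - 1*(-15567/5) = -1760 + 15567/5 = 6767/5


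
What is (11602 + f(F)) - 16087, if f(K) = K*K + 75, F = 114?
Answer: 8586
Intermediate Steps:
f(K) = 75 + K² (f(K) = K² + 75 = 75 + K²)
(11602 + f(F)) - 16087 = (11602 + (75 + 114²)) - 16087 = (11602 + (75 + 12996)) - 16087 = (11602 + 13071) - 16087 = 24673 - 16087 = 8586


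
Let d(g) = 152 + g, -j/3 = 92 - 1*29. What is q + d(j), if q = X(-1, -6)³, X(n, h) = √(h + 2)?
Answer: -37 - 8*I ≈ -37.0 - 8.0*I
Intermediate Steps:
j = -189 (j = -3*(92 - 1*29) = -3*(92 - 29) = -3*63 = -189)
X(n, h) = √(2 + h)
q = -8*I (q = (√(2 - 6))³ = (√(-4))³ = (2*I)³ = -8*I ≈ -8.0*I)
q + d(j) = -8*I + (152 - 189) = -8*I - 37 = -37 - 8*I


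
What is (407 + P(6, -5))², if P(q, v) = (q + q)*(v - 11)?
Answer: 46225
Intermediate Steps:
P(q, v) = 2*q*(-11 + v) (P(q, v) = (2*q)*(-11 + v) = 2*q*(-11 + v))
(407 + P(6, -5))² = (407 + 2*6*(-11 - 5))² = (407 + 2*6*(-16))² = (407 - 192)² = 215² = 46225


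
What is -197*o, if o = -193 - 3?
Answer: 38612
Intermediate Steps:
o = -196
-197*o = -197*(-196) = 38612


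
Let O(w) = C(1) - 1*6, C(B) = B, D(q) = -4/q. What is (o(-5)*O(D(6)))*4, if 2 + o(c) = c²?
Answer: -460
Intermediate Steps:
o(c) = -2 + c²
O(w) = -5 (O(w) = 1 - 1*6 = 1 - 6 = -5)
(o(-5)*O(D(6)))*4 = ((-2 + (-5)²)*(-5))*4 = ((-2 + 25)*(-5))*4 = (23*(-5))*4 = -115*4 = -460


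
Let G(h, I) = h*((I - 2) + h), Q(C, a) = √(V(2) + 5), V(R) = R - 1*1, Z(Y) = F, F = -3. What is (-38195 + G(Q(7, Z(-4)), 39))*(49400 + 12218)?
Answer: -2353129802 + 2279866*√6 ≈ -2.3475e+9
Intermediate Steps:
Z(Y) = -3
V(R) = -1 + R (V(R) = R - 1 = -1 + R)
Q(C, a) = √6 (Q(C, a) = √((-1 + 2) + 5) = √(1 + 5) = √6)
G(h, I) = h*(-2 + I + h) (G(h, I) = h*((-2 + I) + h) = h*(-2 + I + h))
(-38195 + G(Q(7, Z(-4)), 39))*(49400 + 12218) = (-38195 + √6*(-2 + 39 + √6))*(49400 + 12218) = (-38195 + √6*(37 + √6))*61618 = -2353499510 + 61618*√6*(37 + √6)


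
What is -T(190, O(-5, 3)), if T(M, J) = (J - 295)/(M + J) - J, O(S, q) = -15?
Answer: -463/35 ≈ -13.229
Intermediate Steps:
T(M, J) = -J + (-295 + J)/(J + M) (T(M, J) = (-295 + J)/(J + M) - J = -J + (-295 + J)/(J + M))
-T(190, O(-5, 3)) = -(-295 - 15 - 1*(-15)² - 1*(-15)*190)/(-15 + 190) = -(-295 - 15 - 1*225 + 2850)/175 = -(-295 - 15 - 225 + 2850)/175 = -2315/175 = -1*463/35 = -463/35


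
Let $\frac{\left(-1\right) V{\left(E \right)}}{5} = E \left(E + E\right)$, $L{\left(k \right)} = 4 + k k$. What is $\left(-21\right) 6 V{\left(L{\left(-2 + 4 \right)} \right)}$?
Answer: $80640$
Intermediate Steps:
$L{\left(k \right)} = 4 + k^{2}$
$V{\left(E \right)} = - 10 E^{2}$ ($V{\left(E \right)} = - 5 E \left(E + E\right) = - 5 E 2 E = - 5 \cdot 2 E^{2} = - 10 E^{2}$)
$\left(-21\right) 6 V{\left(L{\left(-2 + 4 \right)} \right)} = \left(-21\right) 6 \left(- 10 \left(4 + \left(-2 + 4\right)^{2}\right)^{2}\right) = - 126 \left(- 10 \left(4 + 2^{2}\right)^{2}\right) = - 126 \left(- 10 \left(4 + 4\right)^{2}\right) = - 126 \left(- 10 \cdot 8^{2}\right) = - 126 \left(\left(-10\right) 64\right) = \left(-126\right) \left(-640\right) = 80640$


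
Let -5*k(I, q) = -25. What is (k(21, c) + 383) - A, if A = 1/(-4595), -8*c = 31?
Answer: 1782861/4595 ≈ 388.00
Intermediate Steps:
c = -31/8 (c = -⅛*31 = -31/8 ≈ -3.8750)
k(I, q) = 5 (k(I, q) = -⅕*(-25) = 5)
A = -1/4595 ≈ -0.00021763
(k(21, c) + 383) - A = (5 + 383) - 1*(-1/4595) = 388 + 1/4595 = 1782861/4595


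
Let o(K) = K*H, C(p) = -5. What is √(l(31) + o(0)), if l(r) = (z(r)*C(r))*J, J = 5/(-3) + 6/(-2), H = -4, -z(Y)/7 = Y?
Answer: 7*I*√930/3 ≈ 71.157*I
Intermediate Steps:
z(Y) = -7*Y
J = -14/3 (J = 5*(-⅓) + 6*(-½) = -5/3 - 3 = -14/3 ≈ -4.6667)
o(K) = -4*K (o(K) = K*(-4) = -4*K)
l(r) = -490*r/3 (l(r) = (-7*r*(-5))*(-14/3) = (35*r)*(-14/3) = -490*r/3)
√(l(31) + o(0)) = √(-490/3*31 - 4*0) = √(-15190/3 + 0) = √(-15190/3) = 7*I*√930/3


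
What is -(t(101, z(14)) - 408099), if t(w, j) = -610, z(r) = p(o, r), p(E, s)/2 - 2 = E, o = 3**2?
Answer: 408709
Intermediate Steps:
o = 9
p(E, s) = 4 + 2*E
z(r) = 22 (z(r) = 4 + 2*9 = 4 + 18 = 22)
-(t(101, z(14)) - 408099) = -(-610 - 408099) = -1*(-408709) = 408709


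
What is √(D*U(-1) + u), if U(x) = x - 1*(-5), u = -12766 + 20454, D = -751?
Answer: 2*√1171 ≈ 68.440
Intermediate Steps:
u = 7688
U(x) = 5 + x (U(x) = x + 5 = 5 + x)
√(D*U(-1) + u) = √(-751*(5 - 1) + 7688) = √(-751*4 + 7688) = √(-3004 + 7688) = √4684 = 2*√1171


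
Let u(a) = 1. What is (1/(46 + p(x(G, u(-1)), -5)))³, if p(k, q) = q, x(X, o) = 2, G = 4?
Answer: 1/68921 ≈ 1.4509e-5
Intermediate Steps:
(1/(46 + p(x(G, u(-1)), -5)))³ = (1/(46 - 5))³ = (1/41)³ = 1/68921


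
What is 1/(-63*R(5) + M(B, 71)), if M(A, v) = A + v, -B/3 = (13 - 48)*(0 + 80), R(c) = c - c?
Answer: 1/8471 ≈ 0.00011805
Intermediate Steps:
R(c) = 0
B = 8400 (B = -3*(13 - 48)*(0 + 80) = -(-105)*80 = -3*(-2800) = 8400)
1/(-63*R(5) + M(B, 71)) = 1/(-63*0 + (8400 + 71)) = 1/(0 + 8471) = 1/8471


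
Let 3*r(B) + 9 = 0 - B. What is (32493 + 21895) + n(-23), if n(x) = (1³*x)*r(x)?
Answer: 162842/3 ≈ 54281.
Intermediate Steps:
r(B) = -3 - B/3 (r(B) = -3 + (0 - B)/3 = -3 + (-B)/3 = -3 - B/3)
n(x) = x*(-3 - x/3) (n(x) = (1³*x)*(-3 - x/3) = (1*x)*(-3 - x/3) = x*(-3 - x/3))
(32493 + 21895) + n(-23) = (32493 + 21895) - ⅓*(-23)*(9 - 23) = 54388 - ⅓*(-23)*(-14) = 54388 - 322/3 = 162842/3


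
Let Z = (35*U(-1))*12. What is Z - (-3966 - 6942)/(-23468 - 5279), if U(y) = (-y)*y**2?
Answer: 12062832/28747 ≈ 419.62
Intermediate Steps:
U(y) = -y**3
Z = 420 (Z = (35*(-1*(-1)**3))*12 = (35*(-1*(-1)))*12 = (35*1)*12 = 35*12 = 420)
Z - (-3966 - 6942)/(-23468 - 5279) = 420 - (-3966 - 6942)/(-23468 - 5279) = 420 - (-10908)/(-28747) = 420 - (-10908)*(-1)/28747 = 420 - 1*10908/28747 = 420 - 10908/28747 = 12062832/28747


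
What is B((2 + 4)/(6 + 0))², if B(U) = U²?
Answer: 1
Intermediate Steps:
B((2 + 4)/(6 + 0))² = (((2 + 4)/(6 + 0))²)² = ((6/6)²)² = ((6*(⅙))²)² = (1²)² = 1² = 1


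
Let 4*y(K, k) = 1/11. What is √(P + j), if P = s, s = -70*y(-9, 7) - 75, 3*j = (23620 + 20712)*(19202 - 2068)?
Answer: √1102916342946/66 ≈ 15912.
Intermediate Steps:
y(K, k) = 1/44 (y(K, k) = (¼)/11 = (¼)*(1/11) = 1/44)
j = 759584488/3 (j = ((23620 + 20712)*(19202 - 2068))/3 = (44332*17134)/3 = (⅓)*759584488 = 759584488/3 ≈ 2.5319e+8)
s = -1685/22 (s = -70*1/44 - 75 = -35/22 - 75 = -1685/22 ≈ -76.591)
P = -1685/22 ≈ -76.591
√(P + j) = √(-1685/22 + 759584488/3) = √(16710853681/66) = √1102916342946/66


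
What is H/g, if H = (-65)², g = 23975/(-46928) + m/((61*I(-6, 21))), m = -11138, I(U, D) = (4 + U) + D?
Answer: -32827979600/78638727 ≈ -417.45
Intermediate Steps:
I(U, D) = 4 + D + U
g = -78638727/7769936 (g = 23975/(-46928) - 11138*1/(61*(4 + 21 - 6)) = 23975*(-1/46928) - 11138/(61*19) = -3425/6704 - 11138/1159 = -78638727/7769936 ≈ -10.121)
H = 4225
H/g = 4225/(-78638727/7769936) = 4225*(-7769936/78638727) = -32827979600/78638727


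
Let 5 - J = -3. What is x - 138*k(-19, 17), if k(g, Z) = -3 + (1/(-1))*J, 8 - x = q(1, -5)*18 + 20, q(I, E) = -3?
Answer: 1560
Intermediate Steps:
J = 8 (J = 5 - 1*(-3) = 5 + 3 = 8)
x = 42 (x = 8 - (-3*18 + 20) = 8 - (-54 + 20) = 8 - 1*(-34) = 8 + 34 = 42)
k(g, Z) = -11 (k(g, Z) = -3 + (1/(-1))*8 = -3 + (1*(-1))*8 = -3 - 1*8 = -3 - 8 = -11)
x - 138*k(-19, 17) = 42 - 138*(-11) = 42 + 1518 = 1560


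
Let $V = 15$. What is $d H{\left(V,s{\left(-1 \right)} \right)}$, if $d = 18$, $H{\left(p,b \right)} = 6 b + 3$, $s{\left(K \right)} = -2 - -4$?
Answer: $270$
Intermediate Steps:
$s{\left(K \right)} = 2$ ($s{\left(K \right)} = -2 + 4 = 2$)
$H{\left(p,b \right)} = 3 + 6 b$
$d H{\left(V,s{\left(-1 \right)} \right)} = 18 \left(3 + 6 \cdot 2\right) = 18 \left(3 + 12\right) = 18 \cdot 15 = 270$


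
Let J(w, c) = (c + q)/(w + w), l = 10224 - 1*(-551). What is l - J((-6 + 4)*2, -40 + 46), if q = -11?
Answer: 86195/8 ≈ 10774.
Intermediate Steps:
l = 10775 (l = 10224 + 551 = 10775)
J(w, c) = (-11 + c)/(2*w) (J(w, c) = (c - 11)/(w + w) = (-11 + c)/((2*w)) = (-11 + c)*(1/(2*w)) = (-11 + c)/(2*w))
l - J((-6 + 4)*2, -40 + 46) = 10775 - (-11 + (-40 + 46))/(2*((-6 + 4)*2)) = 10775 - (-11 + 6)/(2*((-2*2))) = 10775 - (-5)/(2*(-4)) = 10775 - (-1)*(-5)/(2*4) = 10775 - 1*5/8 = 10775 - 5/8 = 86195/8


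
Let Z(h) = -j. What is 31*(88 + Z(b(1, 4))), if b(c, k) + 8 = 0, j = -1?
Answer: 2759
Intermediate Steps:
b(c, k) = -8 (b(c, k) = -8 + 0 = -8)
Z(h) = 1 (Z(h) = -1*(-1) = 1)
31*(88 + Z(b(1, 4))) = 31*(88 + 1) = 31*89 = 2759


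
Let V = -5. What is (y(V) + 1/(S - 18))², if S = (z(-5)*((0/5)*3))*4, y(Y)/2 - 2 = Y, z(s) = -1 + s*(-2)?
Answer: 11881/324 ≈ 36.670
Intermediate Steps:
z(s) = -1 - 2*s
y(Y) = 4 + 2*Y
S = 0 (S = ((-1 - 2*(-5))*((0/5)*3))*4 = ((-1 + 10)*((0*(⅕))*3))*4 = (9*(0*3))*4 = (9*0)*4 = 0*4 = 0)
(y(V) + 1/(S - 18))² = ((4 + 2*(-5)) + 1/(0 - 18))² = ((4 - 10) + 1/(-18))² = (-6 - 1/18)² = (-109/18)² = 11881/324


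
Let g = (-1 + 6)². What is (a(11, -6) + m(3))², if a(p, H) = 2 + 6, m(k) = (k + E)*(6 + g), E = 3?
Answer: 37636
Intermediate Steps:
g = 25 (g = 5² = 25)
m(k) = 93 + 31*k (m(k) = (k + 3)*(6 + 25) = (3 + k)*31 = 93 + 31*k)
a(p, H) = 8
(a(11, -6) + m(3))² = (8 + (93 + 31*3))² = (8 + (93 + 93))² = (8 + 186)² = 194² = 37636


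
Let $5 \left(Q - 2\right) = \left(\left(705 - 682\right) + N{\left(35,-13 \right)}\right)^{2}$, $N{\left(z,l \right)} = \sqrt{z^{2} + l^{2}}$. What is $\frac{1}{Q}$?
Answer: $\frac{1933}{157357} - \frac{46 \sqrt{1394}}{157357} \approx 0.0013697$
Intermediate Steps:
$N{\left(z,l \right)} = \sqrt{l^{2} + z^{2}}$
$Q = 2 + \frac{\left(23 + \sqrt{1394}\right)^{2}}{5}$ ($Q = 2 + \frac{\left(\left(705 - 682\right) + \sqrt{\left(-13\right)^{2} + 35^{2}}\right)^{2}}{5} = 2 + \frac{\left(\left(705 - 682\right) + \sqrt{169 + 1225}\right)^{2}}{5} = 2 + \frac{\left(23 + \sqrt{1394}\right)^{2}}{5} \approx 730.09$)
$\frac{1}{Q} = \frac{1}{\frac{1933}{5} + \frac{46 \sqrt{1394}}{5}}$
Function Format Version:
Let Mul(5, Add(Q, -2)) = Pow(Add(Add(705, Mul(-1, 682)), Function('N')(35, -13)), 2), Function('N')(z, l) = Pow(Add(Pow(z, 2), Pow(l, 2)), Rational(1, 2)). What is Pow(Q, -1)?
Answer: Add(Rational(1933, 157357), Mul(Rational(-46, 157357), Pow(1394, Rational(1, 2)))) ≈ 0.0013697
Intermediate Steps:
Function('N')(z, l) = Pow(Add(Pow(l, 2), Pow(z, 2)), Rational(1, 2))
Q = Add(2, Mul(Rational(1, 5), Pow(Add(23, Pow(1394, Rational(1, 2))), 2))) (Q = Add(2, Mul(Rational(1, 5), Pow(Add(Add(705, Mul(-1, 682)), Pow(Add(Pow(-13, 2), Pow(35, 2)), Rational(1, 2))), 2))) = Add(2, Mul(Rational(1, 5), Pow(Add(Add(705, -682), Pow(Add(169, 1225), Rational(1, 2))), 2))) = Add(2, Mul(Rational(1, 5), Pow(Add(23, Pow(1394, Rational(1, 2))), 2))) ≈ 730.09)
Pow(Q, -1) = Pow(Add(Rational(1933, 5), Mul(Rational(46, 5), Pow(1394, Rational(1, 2)))), -1)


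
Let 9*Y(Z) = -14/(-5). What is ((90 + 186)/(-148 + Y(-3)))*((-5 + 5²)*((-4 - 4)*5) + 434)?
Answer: 2272860/3323 ≈ 683.98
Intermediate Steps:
Y(Z) = 14/45 (Y(Z) = (-14/(-5))/9 = (-14*(-⅕))/9 = (⅑)*(14/5) = 14/45)
((90 + 186)/(-148 + Y(-3)))*((-5 + 5²)*((-4 - 4)*5) + 434) = ((90 + 186)/(-148 + 14/45))*((-5 + 5²)*((-4 - 4)*5) + 434) = (276/(-6646/45))*((-5 + 25)*(-8*5) + 434) = (276*(-45/6646))*(20*(-40) + 434) = -6210*(-800 + 434)/3323 = -6210/3323*(-366) = 2272860/3323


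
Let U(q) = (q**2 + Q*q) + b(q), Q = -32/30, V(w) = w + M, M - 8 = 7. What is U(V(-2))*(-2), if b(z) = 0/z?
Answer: -4654/15 ≈ -310.27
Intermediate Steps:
M = 15 (M = 8 + 7 = 15)
V(w) = 15 + w (V(w) = w + 15 = 15 + w)
b(z) = 0
Q = -16/15 (Q = -32*1/30 = -16/15 ≈ -1.0667)
U(q) = q**2 - 16*q/15 (U(q) = (q**2 - 16*q/15) + 0 = q**2 - 16*q/15)
U(V(-2))*(-2) = ((15 - 2)*(-16 + 15*(15 - 2))/15)*(-2) = ((1/15)*13*(-16 + 15*13))*(-2) = ((1/15)*13*(-16 + 195))*(-2) = ((1/15)*13*179)*(-2) = (2327/15)*(-2) = -4654/15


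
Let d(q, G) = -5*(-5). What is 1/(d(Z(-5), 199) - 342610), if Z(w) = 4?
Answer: -1/342585 ≈ -2.9190e-6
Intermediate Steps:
d(q, G) = 25
1/(d(Z(-5), 199) - 342610) = 1/(25 - 342610) = 1/(-342585) = -1/342585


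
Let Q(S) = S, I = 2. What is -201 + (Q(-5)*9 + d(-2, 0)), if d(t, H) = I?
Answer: -244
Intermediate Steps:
d(t, H) = 2
-201 + (Q(-5)*9 + d(-2, 0)) = -201 + (-5*9 + 2) = -201 + (-45 + 2) = -201 - 43 = -244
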